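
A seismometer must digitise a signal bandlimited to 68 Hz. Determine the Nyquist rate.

136 Hz

Nyquist rate = 2 × 68 Hz = 136 Hz.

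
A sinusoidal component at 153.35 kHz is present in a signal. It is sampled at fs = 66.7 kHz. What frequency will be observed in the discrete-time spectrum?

19.95 kHz

153.35 kHz mod fs = 19.95 kHz.
19.95 kHz ≤ fs/2 = 33.35 kHz, appears at 19.95 kHz.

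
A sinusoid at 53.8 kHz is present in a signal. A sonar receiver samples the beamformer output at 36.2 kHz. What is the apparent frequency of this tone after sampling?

17.6 kHz

53.8 kHz mod fs = 17.6 kHz.
17.6 kHz ≤ fs/2 = 18.1 kHz, appears at 17.6 kHz.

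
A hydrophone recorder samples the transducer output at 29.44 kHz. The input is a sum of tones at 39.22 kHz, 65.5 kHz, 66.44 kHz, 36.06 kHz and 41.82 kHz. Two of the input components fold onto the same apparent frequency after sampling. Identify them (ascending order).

36.06 kHz, 65.5 kHz

fs/2 = 14.72 kHz.
39.22 kHz mod fs = 9.78 kHz.
9.78 kHz ≤ fs/2 = 14.72 kHz, appears at 9.78 kHz.
65.5 kHz mod fs = 6.62 kHz.
6.62 kHz ≤ fs/2 = 14.72 kHz, appears at 6.62 kHz.
66.44 kHz mod fs = 7.56 kHz.
7.56 kHz ≤ fs/2 = 14.72 kHz, appears at 7.56 kHz.
36.06 kHz mod fs = 6.62 kHz.
6.62 kHz ≤ fs/2 = 14.72 kHz, appears at 6.62 kHz.
41.82 kHz mod fs = 12.38 kHz.
12.38 kHz ≤ fs/2 = 14.72 kHz, appears at 12.38 kHz.
36.06 kHz and 65.5 kHz both map to 6.62 kHz.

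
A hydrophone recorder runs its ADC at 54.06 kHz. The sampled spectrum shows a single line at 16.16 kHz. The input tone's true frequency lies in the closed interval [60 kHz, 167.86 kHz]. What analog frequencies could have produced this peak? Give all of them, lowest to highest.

Frequencies that alias to 16.16 kHz are k·fs ± 16.16 kHz for integer k ≥ 0.
k=0: 16.16 kHz.
k=1: 37.9 kHz, 70.22 kHz.
k=2: 91.96 kHz, 124.28 kHz.
k=3: 146.02 kHz, 178.34 kHz.
k=4: 200.08 kHz, 232.4 kHz.
Within [60 kHz, 167.86 kHz]: 70.22 kHz, 91.96 kHz, 124.28 kHz, 146.02 kHz.

70.22 kHz, 91.96 kHz, 124.28 kHz, 146.02 kHz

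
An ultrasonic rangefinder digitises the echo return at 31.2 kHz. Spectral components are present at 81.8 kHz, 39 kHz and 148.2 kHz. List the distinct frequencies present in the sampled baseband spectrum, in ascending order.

7.8 kHz, 11.8 kHz

fs/2 = 15.6 kHz.
81.8 kHz mod fs = 19.4 kHz.
19.4 kHz > fs/2 = 15.6 kHz, folds to fs − 19.4 kHz = 11.8 kHz.
39 kHz mod fs = 7.8 kHz.
7.8 kHz ≤ fs/2 = 15.6 kHz, appears at 7.8 kHz.
148.2 kHz mod fs = 23.4 kHz.
23.4 kHz > fs/2 = 15.6 kHz, folds to fs − 23.4 kHz = 7.8 kHz.
Distinct values: {7.8 kHz, 11.8 kHz}.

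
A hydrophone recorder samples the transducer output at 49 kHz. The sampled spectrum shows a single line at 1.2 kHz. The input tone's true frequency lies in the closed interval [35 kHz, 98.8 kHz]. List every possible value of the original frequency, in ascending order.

Frequencies that alias to 1.2 kHz are k·fs ± 1.2 kHz for integer k ≥ 0.
k=0: 1.2 kHz.
k=1: 47.8 kHz, 50.2 kHz.
k=2: 96.8 kHz, 99.2 kHz.
k=3: 145.8 kHz, 148.2 kHz.
Within [35 kHz, 98.8 kHz]: 47.8 kHz, 50.2 kHz, 96.8 kHz.

47.8 kHz, 50.2 kHz, 96.8 kHz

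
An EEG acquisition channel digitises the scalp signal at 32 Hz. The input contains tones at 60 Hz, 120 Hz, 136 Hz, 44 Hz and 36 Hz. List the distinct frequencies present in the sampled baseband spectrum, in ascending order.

4 Hz, 8 Hz, 12 Hz

fs/2 = 16 Hz.
60 Hz mod fs = 28 Hz.
28 Hz > fs/2 = 16 Hz, folds to fs − 28 Hz = 4 Hz.
120 Hz mod fs = 24 Hz.
24 Hz > fs/2 = 16 Hz, folds to fs − 24 Hz = 8 Hz.
136 Hz mod fs = 8 Hz.
8 Hz ≤ fs/2 = 16 Hz, appears at 8 Hz.
44 Hz mod fs = 12 Hz.
12 Hz ≤ fs/2 = 16 Hz, appears at 12 Hz.
36 Hz mod fs = 4 Hz.
4 Hz ≤ fs/2 = 16 Hz, appears at 4 Hz.
Distinct values: {4 Hz, 8 Hz, 12 Hz}.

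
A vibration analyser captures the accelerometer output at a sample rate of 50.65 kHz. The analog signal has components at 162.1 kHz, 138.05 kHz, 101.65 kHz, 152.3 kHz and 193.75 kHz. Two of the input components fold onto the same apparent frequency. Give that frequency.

fs/2 = 25.325 kHz.
162.1 kHz mod fs = 10.15 kHz.
10.15 kHz ≤ fs/2 = 25.325 kHz, appears at 10.15 kHz.
138.05 kHz mod fs = 36.75 kHz.
36.75 kHz > fs/2 = 25.325 kHz, folds to fs − 36.75 kHz = 13.9 kHz.
101.65 kHz mod fs = 0.35 kHz.
0.35 kHz ≤ fs/2 = 25.325 kHz, appears at 0.35 kHz.
152.3 kHz mod fs = 0.35 kHz.
0.35 kHz ≤ fs/2 = 25.325 kHz, appears at 0.35 kHz.
193.75 kHz mod fs = 41.8 kHz.
41.8 kHz > fs/2 = 25.325 kHz, folds to fs − 41.8 kHz = 8.85 kHz.
101.65 kHz and 152.3 kHz both map to 0.35 kHz.

0.35 kHz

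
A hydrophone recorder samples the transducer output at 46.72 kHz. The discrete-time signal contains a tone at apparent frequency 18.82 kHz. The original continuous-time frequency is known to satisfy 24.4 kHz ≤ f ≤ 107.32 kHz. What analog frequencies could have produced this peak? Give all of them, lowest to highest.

Frequencies that alias to 18.82 kHz are k·fs ± 18.82 kHz for integer k ≥ 0.
k=0: 18.82 kHz.
k=1: 27.9 kHz, 65.54 kHz.
k=2: 74.62 kHz, 112.26 kHz.
k=3: 121.34 kHz, 158.98 kHz.
Within [24.4 kHz, 107.32 kHz]: 27.9 kHz, 65.54 kHz, 74.62 kHz.

27.9 kHz, 65.54 kHz, 74.62 kHz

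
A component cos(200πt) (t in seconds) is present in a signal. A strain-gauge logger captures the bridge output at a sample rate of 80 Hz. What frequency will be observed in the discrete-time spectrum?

20 Hz

ω = 200π rad/s → f = ω/(2π) = 100 Hz.
100 Hz mod fs = 20 Hz.
20 Hz ≤ fs/2 = 40 Hz, appears at 20 Hz.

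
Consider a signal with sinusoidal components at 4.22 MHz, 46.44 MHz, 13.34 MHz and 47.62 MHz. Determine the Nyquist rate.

95.24 MHz

Highest-frequency component: 47.62 MHz.
Nyquist rate = 2 × 47.62 MHz = 95.24 MHz.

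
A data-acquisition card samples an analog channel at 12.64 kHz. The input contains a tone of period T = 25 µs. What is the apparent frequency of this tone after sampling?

2.08 kHz

T = 25 µs → f = 1/T = 40 kHz.
40 kHz mod fs = 2.08 kHz.
2.08 kHz ≤ fs/2 = 6.32 kHz, appears at 2.08 kHz.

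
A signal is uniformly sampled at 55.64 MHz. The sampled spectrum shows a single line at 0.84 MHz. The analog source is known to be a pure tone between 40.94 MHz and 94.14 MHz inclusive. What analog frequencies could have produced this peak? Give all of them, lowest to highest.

54.8 MHz, 56.48 MHz

Frequencies that alias to 0.84 MHz are k·fs ± 0.84 MHz for integer k ≥ 0.
k=0: 0.84 MHz.
k=1: 54.8 MHz, 56.48 MHz.
k=2: 110.44 MHz, 112.12 MHz.
Within [40.94 MHz, 94.14 MHz]: 54.8 MHz, 56.48 MHz.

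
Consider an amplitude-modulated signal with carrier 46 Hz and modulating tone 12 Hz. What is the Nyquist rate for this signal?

AM sidebands sit at fc ± fm = 34 Hz and 58 Hz.
Highest-frequency component: 58 Hz.
Nyquist rate = 2 × 58 Hz = 116 Hz.

116 Hz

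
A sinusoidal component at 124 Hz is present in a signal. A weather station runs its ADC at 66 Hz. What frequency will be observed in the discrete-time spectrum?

124 Hz mod fs = 58 Hz.
58 Hz > fs/2 = 33 Hz, folds to fs − 58 Hz = 8 Hz.

8 Hz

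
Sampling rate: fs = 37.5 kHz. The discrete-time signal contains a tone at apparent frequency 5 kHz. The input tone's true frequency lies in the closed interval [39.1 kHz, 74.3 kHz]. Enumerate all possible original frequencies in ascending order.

42.5 kHz, 70 kHz

Frequencies that alias to 5 kHz are k·fs ± 5 kHz for integer k ≥ 0.
k=0: 5 kHz.
k=1: 32.5 kHz, 42.5 kHz.
k=2: 70 kHz, 80 kHz.
k=3: 107.5 kHz, 117.5 kHz.
Within [39.1 kHz, 74.3 kHz]: 42.5 kHz, 70 kHz.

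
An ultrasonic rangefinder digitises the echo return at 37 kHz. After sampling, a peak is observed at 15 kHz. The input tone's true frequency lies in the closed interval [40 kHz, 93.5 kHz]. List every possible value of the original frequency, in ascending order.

52 kHz, 59 kHz, 89 kHz

Frequencies that alias to 15 kHz are k·fs ± 15 kHz for integer k ≥ 0.
k=0: 15 kHz.
k=1: 22 kHz, 52 kHz.
k=2: 59 kHz, 89 kHz.
k=3: 96 kHz, 126 kHz.
Within [40 kHz, 93.5 kHz]: 52 kHz, 59 kHz, 89 kHz.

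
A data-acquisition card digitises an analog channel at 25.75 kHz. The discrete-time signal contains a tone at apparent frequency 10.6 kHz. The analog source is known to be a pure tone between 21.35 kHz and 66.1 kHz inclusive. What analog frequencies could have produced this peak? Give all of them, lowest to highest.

36.35 kHz, 40.9 kHz, 62.1 kHz

Frequencies that alias to 10.6 kHz are k·fs ± 10.6 kHz for integer k ≥ 0.
k=0: 10.6 kHz.
k=1: 15.15 kHz, 36.35 kHz.
k=2: 40.9 kHz, 62.1 kHz.
k=3: 66.65 kHz, 87.85 kHz.
Within [21.35 kHz, 66.1 kHz]: 36.35 kHz, 40.9 kHz, 62.1 kHz.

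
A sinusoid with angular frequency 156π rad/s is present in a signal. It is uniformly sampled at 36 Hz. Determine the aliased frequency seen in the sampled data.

ω = 156π rad/s → f = ω/(2π) = 78 Hz.
78 Hz mod fs = 6 Hz.
6 Hz ≤ fs/2 = 18 Hz, appears at 6 Hz.

6 Hz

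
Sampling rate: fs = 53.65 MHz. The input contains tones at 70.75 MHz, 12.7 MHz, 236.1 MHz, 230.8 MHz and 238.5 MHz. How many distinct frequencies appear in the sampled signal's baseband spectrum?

5

fs/2 = 26.825 MHz.
70.75 MHz mod fs = 17.1 MHz.
17.1 MHz ≤ fs/2 = 26.825 MHz, appears at 17.1 MHz.
12.7 MHz ≤ fs/2 = 26.825 MHz, passes unchanged.
236.1 MHz mod fs = 21.5 MHz.
21.5 MHz ≤ fs/2 = 26.825 MHz, appears at 21.5 MHz.
230.8 MHz mod fs = 16.2 MHz.
16.2 MHz ≤ fs/2 = 26.825 MHz, appears at 16.2 MHz.
238.5 MHz mod fs = 23.9 MHz.
23.9 MHz ≤ fs/2 = 26.825 MHz, appears at 23.9 MHz.
Distinct values: {12.7 MHz, 16.2 MHz, 17.1 MHz, 21.5 MHz, 23.9 MHz} → 5.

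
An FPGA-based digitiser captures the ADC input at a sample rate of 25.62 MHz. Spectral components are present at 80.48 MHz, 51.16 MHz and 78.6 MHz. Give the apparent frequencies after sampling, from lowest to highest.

0.08 MHz, 1.74 MHz, 3.62 MHz

fs/2 = 12.81 MHz.
80.48 MHz mod fs = 3.62 MHz.
3.62 MHz ≤ fs/2 = 12.81 MHz, appears at 3.62 MHz.
51.16 MHz mod fs = 25.54 MHz.
25.54 MHz > fs/2 = 12.81 MHz, folds to fs − 25.54 MHz = 0.08 MHz.
78.6 MHz mod fs = 1.74 MHz.
1.74 MHz ≤ fs/2 = 12.81 MHz, appears at 1.74 MHz.
Distinct values: {0.08 MHz, 1.74 MHz, 3.62 MHz}.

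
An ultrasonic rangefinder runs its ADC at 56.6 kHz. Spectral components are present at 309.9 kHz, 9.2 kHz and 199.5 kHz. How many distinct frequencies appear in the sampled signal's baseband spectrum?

2

fs/2 = 28.3 kHz.
309.9 kHz mod fs = 26.9 kHz.
26.9 kHz ≤ fs/2 = 28.3 kHz, appears at 26.9 kHz.
9.2 kHz ≤ fs/2 = 28.3 kHz, passes unchanged.
199.5 kHz mod fs = 29.7 kHz.
29.7 kHz > fs/2 = 28.3 kHz, folds to fs − 29.7 kHz = 26.9 kHz.
Distinct values: {9.2 kHz, 26.9 kHz} → 2.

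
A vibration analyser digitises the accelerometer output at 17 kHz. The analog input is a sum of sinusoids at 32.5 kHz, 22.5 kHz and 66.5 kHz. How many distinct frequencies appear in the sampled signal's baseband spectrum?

fs/2 = 8.5 kHz.
32.5 kHz mod fs = 15.5 kHz.
15.5 kHz > fs/2 = 8.5 kHz, folds to fs − 15.5 kHz = 1.5 kHz.
22.5 kHz mod fs = 5.5 kHz.
5.5 kHz ≤ fs/2 = 8.5 kHz, appears at 5.5 kHz.
66.5 kHz mod fs = 15.5 kHz.
15.5 kHz > fs/2 = 8.5 kHz, folds to fs − 15.5 kHz = 1.5 kHz.
Distinct values: {1.5 kHz, 5.5 kHz} → 2.

2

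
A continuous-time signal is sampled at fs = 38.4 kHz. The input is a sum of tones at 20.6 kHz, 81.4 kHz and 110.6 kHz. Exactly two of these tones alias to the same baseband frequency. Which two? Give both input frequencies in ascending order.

81.4 kHz, 110.6 kHz

fs/2 = 19.2 kHz.
20.6 kHz > fs/2 = 19.2 kHz, folds to fs − 20.6 kHz = 17.8 kHz.
81.4 kHz mod fs = 4.6 kHz.
4.6 kHz ≤ fs/2 = 19.2 kHz, appears at 4.6 kHz.
110.6 kHz mod fs = 33.8 kHz.
33.8 kHz > fs/2 = 19.2 kHz, folds to fs − 33.8 kHz = 4.6 kHz.
81.4 kHz and 110.6 kHz both map to 4.6 kHz.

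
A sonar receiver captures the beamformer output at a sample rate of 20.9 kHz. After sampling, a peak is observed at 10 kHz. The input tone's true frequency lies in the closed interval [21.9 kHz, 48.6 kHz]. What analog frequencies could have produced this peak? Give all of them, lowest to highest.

30.9 kHz, 31.8 kHz

Frequencies that alias to 10 kHz are k·fs ± 10 kHz for integer k ≥ 0.
k=0: 10 kHz.
k=1: 10.9 kHz, 30.9 kHz.
k=2: 31.8 kHz, 51.8 kHz.
k=3: 52.7 kHz, 72.7 kHz.
Within [21.9 kHz, 48.6 kHz]: 30.9 kHz, 31.8 kHz.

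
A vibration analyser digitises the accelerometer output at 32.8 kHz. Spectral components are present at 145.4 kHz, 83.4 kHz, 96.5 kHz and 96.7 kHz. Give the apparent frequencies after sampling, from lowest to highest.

1.7 kHz, 1.9 kHz, 14.2 kHz, 15 kHz

fs/2 = 16.4 kHz.
145.4 kHz mod fs = 14.2 kHz.
14.2 kHz ≤ fs/2 = 16.4 kHz, appears at 14.2 kHz.
83.4 kHz mod fs = 17.8 kHz.
17.8 kHz > fs/2 = 16.4 kHz, folds to fs − 17.8 kHz = 15 kHz.
96.5 kHz mod fs = 30.9 kHz.
30.9 kHz > fs/2 = 16.4 kHz, folds to fs − 30.9 kHz = 1.9 kHz.
96.7 kHz mod fs = 31.1 kHz.
31.1 kHz > fs/2 = 16.4 kHz, folds to fs − 31.1 kHz = 1.7 kHz.
Distinct values: {1.7 kHz, 1.9 kHz, 14.2 kHz, 15 kHz}.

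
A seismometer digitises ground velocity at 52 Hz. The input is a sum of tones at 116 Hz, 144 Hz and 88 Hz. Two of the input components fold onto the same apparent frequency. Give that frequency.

12 Hz

fs/2 = 26 Hz.
116 Hz mod fs = 12 Hz.
12 Hz ≤ fs/2 = 26 Hz, appears at 12 Hz.
144 Hz mod fs = 40 Hz.
40 Hz > fs/2 = 26 Hz, folds to fs − 40 Hz = 12 Hz.
88 Hz mod fs = 36 Hz.
36 Hz > fs/2 = 26 Hz, folds to fs − 36 Hz = 16 Hz.
116 Hz and 144 Hz both map to 12 Hz.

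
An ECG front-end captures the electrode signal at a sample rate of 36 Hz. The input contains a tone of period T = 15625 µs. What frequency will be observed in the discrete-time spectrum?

8 Hz

T = 15625 µs → f = 1/T = 64 Hz.
64 Hz mod fs = 28 Hz.
28 Hz > fs/2 = 18 Hz, folds to fs − 28 Hz = 8 Hz.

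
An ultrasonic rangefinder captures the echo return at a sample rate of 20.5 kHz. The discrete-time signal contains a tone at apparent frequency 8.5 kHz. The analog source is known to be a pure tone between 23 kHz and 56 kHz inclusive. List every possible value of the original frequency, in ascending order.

29 kHz, 32.5 kHz, 49.5 kHz, 53 kHz

Frequencies that alias to 8.5 kHz are k·fs ± 8.5 kHz for integer k ≥ 0.
k=0: 8.5 kHz.
k=1: 12 kHz, 29 kHz.
k=2: 32.5 kHz, 49.5 kHz.
k=3: 53 kHz, 70 kHz.
k=4: 73.5 kHz, 90.5 kHz.
Within [23 kHz, 56 kHz]: 29 kHz, 32.5 kHz, 49.5 kHz, 53 kHz.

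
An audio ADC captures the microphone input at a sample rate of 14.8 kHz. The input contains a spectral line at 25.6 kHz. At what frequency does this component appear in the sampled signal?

25.6 kHz mod fs = 10.8 kHz.
10.8 kHz > fs/2 = 7.4 kHz, folds to fs − 10.8 kHz = 4 kHz.

4 kHz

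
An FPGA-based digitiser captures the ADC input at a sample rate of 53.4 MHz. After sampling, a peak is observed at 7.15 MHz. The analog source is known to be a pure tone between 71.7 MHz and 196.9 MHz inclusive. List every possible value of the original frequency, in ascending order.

99.65 MHz, 113.95 MHz, 153.05 MHz, 167.35 MHz

Frequencies that alias to 7.15 MHz are k·fs ± 7.15 MHz for integer k ≥ 0.
k=0: 7.15 MHz.
k=1: 46.25 MHz, 60.55 MHz.
k=2: 99.65 MHz, 113.95 MHz.
k=3: 153.05 MHz, 167.35 MHz.
k=4: 206.45 MHz, 220.75 MHz.
Within [71.7 MHz, 196.9 MHz]: 99.65 MHz, 113.95 MHz, 153.05 MHz, 167.35 MHz.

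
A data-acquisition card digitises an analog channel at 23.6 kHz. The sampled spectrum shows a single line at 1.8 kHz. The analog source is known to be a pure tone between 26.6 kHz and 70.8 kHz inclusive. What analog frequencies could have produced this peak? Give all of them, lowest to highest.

Frequencies that alias to 1.8 kHz are k·fs ± 1.8 kHz for integer k ≥ 0.
k=0: 1.8 kHz.
k=1: 21.8 kHz, 25.4 kHz.
k=2: 45.4 kHz, 49 kHz.
k=3: 69 kHz, 72.6 kHz.
k=4: 92.6 kHz, 96.2 kHz.
Within [26.6 kHz, 70.8 kHz]: 45.4 kHz, 49 kHz, 69 kHz.

45.4 kHz, 49 kHz, 69 kHz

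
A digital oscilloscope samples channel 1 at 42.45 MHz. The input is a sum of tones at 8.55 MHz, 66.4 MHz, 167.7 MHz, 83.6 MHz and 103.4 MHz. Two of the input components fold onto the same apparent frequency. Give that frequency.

18.5 MHz

fs/2 = 21.225 MHz.
8.55 MHz ≤ fs/2 = 21.225 MHz, passes unchanged.
66.4 MHz mod fs = 23.95 MHz.
23.95 MHz > fs/2 = 21.225 MHz, folds to fs − 23.95 MHz = 18.5 MHz.
167.7 MHz mod fs = 40.35 MHz.
40.35 MHz > fs/2 = 21.225 MHz, folds to fs − 40.35 MHz = 2.1 MHz.
83.6 MHz mod fs = 41.15 MHz.
41.15 MHz > fs/2 = 21.225 MHz, folds to fs − 41.15 MHz = 1.3 MHz.
103.4 MHz mod fs = 18.5 MHz.
18.5 MHz ≤ fs/2 = 21.225 MHz, appears at 18.5 MHz.
66.4 MHz and 103.4 MHz both map to 18.5 MHz.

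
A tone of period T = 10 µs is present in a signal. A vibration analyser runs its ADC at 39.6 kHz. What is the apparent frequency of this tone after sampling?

18.8 kHz

T = 10 µs → f = 1/T = 100 kHz.
100 kHz mod fs = 20.8 kHz.
20.8 kHz > fs/2 = 19.8 kHz, folds to fs − 20.8 kHz = 18.8 kHz.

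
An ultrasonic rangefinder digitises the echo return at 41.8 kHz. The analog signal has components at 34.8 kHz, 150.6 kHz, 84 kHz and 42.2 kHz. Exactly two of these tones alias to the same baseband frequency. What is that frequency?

fs/2 = 20.9 kHz.
34.8 kHz > fs/2 = 20.9 kHz, folds to fs − 34.8 kHz = 7 kHz.
150.6 kHz mod fs = 25.2 kHz.
25.2 kHz > fs/2 = 20.9 kHz, folds to fs − 25.2 kHz = 16.6 kHz.
84 kHz mod fs = 0.4 kHz.
0.4 kHz ≤ fs/2 = 20.9 kHz, appears at 0.4 kHz.
42.2 kHz mod fs = 0.4 kHz.
0.4 kHz ≤ fs/2 = 20.9 kHz, appears at 0.4 kHz.
42.2 kHz and 84 kHz both map to 0.4 kHz.

0.4 kHz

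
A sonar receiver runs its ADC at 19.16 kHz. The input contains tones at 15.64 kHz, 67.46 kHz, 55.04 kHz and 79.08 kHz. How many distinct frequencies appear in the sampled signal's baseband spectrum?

fs/2 = 9.58 kHz.
15.64 kHz > fs/2 = 9.58 kHz, folds to fs − 15.64 kHz = 3.52 kHz.
67.46 kHz mod fs = 9.98 kHz.
9.98 kHz > fs/2 = 9.58 kHz, folds to fs − 9.98 kHz = 9.18 kHz.
55.04 kHz mod fs = 16.72 kHz.
16.72 kHz > fs/2 = 9.58 kHz, folds to fs − 16.72 kHz = 2.44 kHz.
79.08 kHz mod fs = 2.44 kHz.
2.44 kHz ≤ fs/2 = 9.58 kHz, appears at 2.44 kHz.
Distinct values: {2.44 kHz, 3.52 kHz, 9.18 kHz} → 3.

3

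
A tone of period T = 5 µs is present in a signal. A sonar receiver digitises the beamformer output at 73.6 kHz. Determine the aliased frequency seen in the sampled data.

T = 5 µs → f = 1/T = 200 kHz.
200 kHz mod fs = 52.8 kHz.
52.8 kHz > fs/2 = 36.8 kHz, folds to fs − 52.8 kHz = 20.8 kHz.

20.8 kHz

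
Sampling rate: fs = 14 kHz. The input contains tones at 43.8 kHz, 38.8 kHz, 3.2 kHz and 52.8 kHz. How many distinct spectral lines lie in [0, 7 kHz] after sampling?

fs/2 = 7 kHz.
43.8 kHz mod fs = 1.8 kHz.
1.8 kHz ≤ fs/2 = 7 kHz, appears at 1.8 kHz.
38.8 kHz mod fs = 10.8 kHz.
10.8 kHz > fs/2 = 7 kHz, folds to fs − 10.8 kHz = 3.2 kHz.
3.2 kHz ≤ fs/2 = 7 kHz, passes unchanged.
52.8 kHz mod fs = 10.8 kHz.
10.8 kHz > fs/2 = 7 kHz, folds to fs − 10.8 kHz = 3.2 kHz.
Distinct values: {1.8 kHz, 3.2 kHz} → 2.

2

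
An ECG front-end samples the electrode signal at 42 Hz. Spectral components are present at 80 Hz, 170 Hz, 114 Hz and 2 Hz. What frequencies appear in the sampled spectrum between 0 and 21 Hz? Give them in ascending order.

2 Hz, 4 Hz, 12 Hz

fs/2 = 21 Hz.
80 Hz mod fs = 38 Hz.
38 Hz > fs/2 = 21 Hz, folds to fs − 38 Hz = 4 Hz.
170 Hz mod fs = 2 Hz.
2 Hz ≤ fs/2 = 21 Hz, appears at 2 Hz.
114 Hz mod fs = 30 Hz.
30 Hz > fs/2 = 21 Hz, folds to fs − 30 Hz = 12 Hz.
2 Hz ≤ fs/2 = 21 Hz, passes unchanged.
Distinct values: {2 Hz, 4 Hz, 12 Hz}.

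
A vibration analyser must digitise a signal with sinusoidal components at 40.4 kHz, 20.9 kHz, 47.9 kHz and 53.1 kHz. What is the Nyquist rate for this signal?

106.2 kHz

Highest-frequency component: 53.1 kHz.
Nyquist rate = 2 × 53.1 kHz = 106.2 kHz.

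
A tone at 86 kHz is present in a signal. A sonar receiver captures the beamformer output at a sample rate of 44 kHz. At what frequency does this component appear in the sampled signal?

86 kHz mod fs = 42 kHz.
42 kHz > fs/2 = 22 kHz, folds to fs − 42 kHz = 2 kHz.

2 kHz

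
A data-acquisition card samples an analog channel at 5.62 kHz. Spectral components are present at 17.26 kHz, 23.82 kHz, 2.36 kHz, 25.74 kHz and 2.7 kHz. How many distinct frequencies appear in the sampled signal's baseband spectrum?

4

fs/2 = 2.81 kHz.
17.26 kHz mod fs = 0.4 kHz.
0.4 kHz ≤ fs/2 = 2.81 kHz, appears at 0.4 kHz.
23.82 kHz mod fs = 1.34 kHz.
1.34 kHz ≤ fs/2 = 2.81 kHz, appears at 1.34 kHz.
2.36 kHz ≤ fs/2 = 2.81 kHz, passes unchanged.
25.74 kHz mod fs = 3.26 kHz.
3.26 kHz > fs/2 = 2.81 kHz, folds to fs − 3.26 kHz = 2.36 kHz.
2.7 kHz ≤ fs/2 = 2.81 kHz, passes unchanged.
Distinct values: {0.4 kHz, 1.34 kHz, 2.36 kHz, 2.7 kHz} → 4.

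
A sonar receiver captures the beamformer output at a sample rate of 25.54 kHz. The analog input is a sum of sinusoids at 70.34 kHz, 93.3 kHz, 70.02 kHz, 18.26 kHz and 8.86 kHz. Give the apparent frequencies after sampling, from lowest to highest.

fs/2 = 12.77 kHz.
70.34 kHz mod fs = 19.26 kHz.
19.26 kHz > fs/2 = 12.77 kHz, folds to fs − 19.26 kHz = 6.28 kHz.
93.3 kHz mod fs = 16.68 kHz.
16.68 kHz > fs/2 = 12.77 kHz, folds to fs − 16.68 kHz = 8.86 kHz.
70.02 kHz mod fs = 18.94 kHz.
18.94 kHz > fs/2 = 12.77 kHz, folds to fs − 18.94 kHz = 6.6 kHz.
18.26 kHz > fs/2 = 12.77 kHz, folds to fs − 18.26 kHz = 7.28 kHz.
8.86 kHz ≤ fs/2 = 12.77 kHz, passes unchanged.
Distinct values: {6.28 kHz, 6.6 kHz, 7.28 kHz, 8.86 kHz}.

6.28 kHz, 6.6 kHz, 7.28 kHz, 8.86 kHz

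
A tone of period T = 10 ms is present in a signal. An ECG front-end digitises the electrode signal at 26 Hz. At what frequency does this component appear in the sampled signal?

T = 10 ms → f = 1/T = 100 Hz.
100 Hz mod fs = 22 Hz.
22 Hz > fs/2 = 13 Hz, folds to fs − 22 Hz = 4 Hz.

4 Hz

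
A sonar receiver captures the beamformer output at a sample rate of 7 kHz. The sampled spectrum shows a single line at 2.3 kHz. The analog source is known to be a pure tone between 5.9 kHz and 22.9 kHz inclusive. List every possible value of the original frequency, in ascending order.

Frequencies that alias to 2.3 kHz are k·fs ± 2.3 kHz for integer k ≥ 0.
k=0: 2.3 kHz.
k=1: 4.7 kHz, 9.3 kHz.
k=2: 11.7 kHz, 16.3 kHz.
k=3: 18.7 kHz, 23.3 kHz.
k=4: 25.7 kHz, 30.3 kHz.
Within [5.9 kHz, 22.9 kHz]: 9.3 kHz, 11.7 kHz, 16.3 kHz, 18.7 kHz.

9.3 kHz, 11.7 kHz, 16.3 kHz, 18.7 kHz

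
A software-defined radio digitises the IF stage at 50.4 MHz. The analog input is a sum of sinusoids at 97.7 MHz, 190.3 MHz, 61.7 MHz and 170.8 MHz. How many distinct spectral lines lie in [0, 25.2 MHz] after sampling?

3

fs/2 = 25.2 MHz.
97.7 MHz mod fs = 47.3 MHz.
47.3 MHz > fs/2 = 25.2 MHz, folds to fs − 47.3 MHz = 3.1 MHz.
190.3 MHz mod fs = 39.1 MHz.
39.1 MHz > fs/2 = 25.2 MHz, folds to fs − 39.1 MHz = 11.3 MHz.
61.7 MHz mod fs = 11.3 MHz.
11.3 MHz ≤ fs/2 = 25.2 MHz, appears at 11.3 MHz.
170.8 MHz mod fs = 19.6 MHz.
19.6 MHz ≤ fs/2 = 25.2 MHz, appears at 19.6 MHz.
Distinct values: {3.1 MHz, 11.3 MHz, 19.6 MHz} → 3.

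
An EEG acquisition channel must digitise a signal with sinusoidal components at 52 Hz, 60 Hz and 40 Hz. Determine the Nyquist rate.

120 Hz

Highest-frequency component: 60 Hz.
Nyquist rate = 2 × 60 Hz = 120 Hz.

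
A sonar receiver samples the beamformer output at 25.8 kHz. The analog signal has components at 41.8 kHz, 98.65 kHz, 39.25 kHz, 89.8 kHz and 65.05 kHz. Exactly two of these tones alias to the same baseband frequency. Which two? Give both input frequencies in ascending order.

fs/2 = 12.9 kHz.
41.8 kHz mod fs = 16 kHz.
16 kHz > fs/2 = 12.9 kHz, folds to fs − 16 kHz = 9.8 kHz.
98.65 kHz mod fs = 21.25 kHz.
21.25 kHz > fs/2 = 12.9 kHz, folds to fs − 21.25 kHz = 4.55 kHz.
39.25 kHz mod fs = 13.45 kHz.
13.45 kHz > fs/2 = 12.9 kHz, folds to fs − 13.45 kHz = 12.35 kHz.
89.8 kHz mod fs = 12.4 kHz.
12.4 kHz ≤ fs/2 = 12.9 kHz, appears at 12.4 kHz.
65.05 kHz mod fs = 13.45 kHz.
13.45 kHz > fs/2 = 12.9 kHz, folds to fs − 13.45 kHz = 12.35 kHz.
39.25 kHz and 65.05 kHz both map to 12.35 kHz.

39.25 kHz, 65.05 kHz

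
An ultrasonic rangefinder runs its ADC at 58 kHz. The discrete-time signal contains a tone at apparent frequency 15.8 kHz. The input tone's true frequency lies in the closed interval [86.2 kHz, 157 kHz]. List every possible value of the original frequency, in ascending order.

100.2 kHz, 131.8 kHz

Frequencies that alias to 15.8 kHz are k·fs ± 15.8 kHz for integer k ≥ 0.
k=0: 15.8 kHz.
k=1: 42.2 kHz, 73.8 kHz.
k=2: 100.2 kHz, 131.8 kHz.
k=3: 158.2 kHz, 189.8 kHz.
Within [86.2 kHz, 157 kHz]: 100.2 kHz, 131.8 kHz.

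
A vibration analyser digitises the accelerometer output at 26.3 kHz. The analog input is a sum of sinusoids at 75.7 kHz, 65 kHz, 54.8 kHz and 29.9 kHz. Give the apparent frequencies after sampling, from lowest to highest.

2.2 kHz, 3.2 kHz, 3.6 kHz, 12.4 kHz

fs/2 = 13.15 kHz.
75.7 kHz mod fs = 23.1 kHz.
23.1 kHz > fs/2 = 13.15 kHz, folds to fs − 23.1 kHz = 3.2 kHz.
65 kHz mod fs = 12.4 kHz.
12.4 kHz ≤ fs/2 = 13.15 kHz, appears at 12.4 kHz.
54.8 kHz mod fs = 2.2 kHz.
2.2 kHz ≤ fs/2 = 13.15 kHz, appears at 2.2 kHz.
29.9 kHz mod fs = 3.6 kHz.
3.6 kHz ≤ fs/2 = 13.15 kHz, appears at 3.6 kHz.
Distinct values: {2.2 kHz, 3.2 kHz, 3.6 kHz, 12.4 kHz}.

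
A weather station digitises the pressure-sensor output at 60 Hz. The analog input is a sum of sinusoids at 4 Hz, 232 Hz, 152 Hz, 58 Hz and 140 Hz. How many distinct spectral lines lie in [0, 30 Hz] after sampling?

5

fs/2 = 30 Hz.
4 Hz ≤ fs/2 = 30 Hz, passes unchanged.
232 Hz mod fs = 52 Hz.
52 Hz > fs/2 = 30 Hz, folds to fs − 52 Hz = 8 Hz.
152 Hz mod fs = 32 Hz.
32 Hz > fs/2 = 30 Hz, folds to fs − 32 Hz = 28 Hz.
58 Hz > fs/2 = 30 Hz, folds to fs − 58 Hz = 2 Hz.
140 Hz mod fs = 20 Hz.
20 Hz ≤ fs/2 = 30 Hz, appears at 20 Hz.
Distinct values: {2 Hz, 4 Hz, 8 Hz, 20 Hz, 28 Hz} → 5.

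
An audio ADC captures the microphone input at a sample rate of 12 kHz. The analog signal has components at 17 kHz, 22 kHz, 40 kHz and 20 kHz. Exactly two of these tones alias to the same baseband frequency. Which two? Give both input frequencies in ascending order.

20 kHz, 40 kHz

fs/2 = 6 kHz.
17 kHz mod fs = 5 kHz.
5 kHz ≤ fs/2 = 6 kHz, appears at 5 kHz.
22 kHz mod fs = 10 kHz.
10 kHz > fs/2 = 6 kHz, folds to fs − 10 kHz = 2 kHz.
40 kHz mod fs = 4 kHz.
4 kHz ≤ fs/2 = 6 kHz, appears at 4 kHz.
20 kHz mod fs = 8 kHz.
8 kHz > fs/2 = 6 kHz, folds to fs − 8 kHz = 4 kHz.
20 kHz and 40 kHz both map to 4 kHz.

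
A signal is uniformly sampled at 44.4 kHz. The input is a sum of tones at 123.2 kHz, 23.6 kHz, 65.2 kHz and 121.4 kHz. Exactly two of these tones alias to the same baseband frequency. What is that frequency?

fs/2 = 22.2 kHz.
123.2 kHz mod fs = 34.4 kHz.
34.4 kHz > fs/2 = 22.2 kHz, folds to fs − 34.4 kHz = 10 kHz.
23.6 kHz > fs/2 = 22.2 kHz, folds to fs − 23.6 kHz = 20.8 kHz.
65.2 kHz mod fs = 20.8 kHz.
20.8 kHz ≤ fs/2 = 22.2 kHz, appears at 20.8 kHz.
121.4 kHz mod fs = 32.6 kHz.
32.6 kHz > fs/2 = 22.2 kHz, folds to fs − 32.6 kHz = 11.8 kHz.
23.6 kHz and 65.2 kHz both map to 20.8 kHz.

20.8 kHz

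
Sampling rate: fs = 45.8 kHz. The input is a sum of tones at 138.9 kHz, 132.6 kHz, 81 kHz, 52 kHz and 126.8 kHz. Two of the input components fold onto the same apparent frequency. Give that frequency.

fs/2 = 22.9 kHz.
138.9 kHz mod fs = 1.5 kHz.
1.5 kHz ≤ fs/2 = 22.9 kHz, appears at 1.5 kHz.
132.6 kHz mod fs = 41 kHz.
41 kHz > fs/2 = 22.9 kHz, folds to fs − 41 kHz = 4.8 kHz.
81 kHz mod fs = 35.2 kHz.
35.2 kHz > fs/2 = 22.9 kHz, folds to fs − 35.2 kHz = 10.6 kHz.
52 kHz mod fs = 6.2 kHz.
6.2 kHz ≤ fs/2 = 22.9 kHz, appears at 6.2 kHz.
126.8 kHz mod fs = 35.2 kHz.
35.2 kHz > fs/2 = 22.9 kHz, folds to fs − 35.2 kHz = 10.6 kHz.
81 kHz and 126.8 kHz both map to 10.6 kHz.

10.6 kHz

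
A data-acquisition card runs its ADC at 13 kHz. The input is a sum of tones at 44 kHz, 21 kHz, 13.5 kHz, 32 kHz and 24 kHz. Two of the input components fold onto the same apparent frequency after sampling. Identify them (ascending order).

21 kHz, 44 kHz

fs/2 = 6.5 kHz.
44 kHz mod fs = 5 kHz.
5 kHz ≤ fs/2 = 6.5 kHz, appears at 5 kHz.
21 kHz mod fs = 8 kHz.
8 kHz > fs/2 = 6.5 kHz, folds to fs − 8 kHz = 5 kHz.
13.5 kHz mod fs = 0.5 kHz.
0.5 kHz ≤ fs/2 = 6.5 kHz, appears at 0.5 kHz.
32 kHz mod fs = 6 kHz.
6 kHz ≤ fs/2 = 6.5 kHz, appears at 6 kHz.
24 kHz mod fs = 11 kHz.
11 kHz > fs/2 = 6.5 kHz, folds to fs − 11 kHz = 2 kHz.
21 kHz and 44 kHz both map to 5 kHz.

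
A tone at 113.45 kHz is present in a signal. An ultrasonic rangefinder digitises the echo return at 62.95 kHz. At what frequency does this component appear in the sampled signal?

12.45 kHz

113.45 kHz mod fs = 50.5 kHz.
50.5 kHz > fs/2 = 31.475 kHz, folds to fs − 50.5 kHz = 12.45 kHz.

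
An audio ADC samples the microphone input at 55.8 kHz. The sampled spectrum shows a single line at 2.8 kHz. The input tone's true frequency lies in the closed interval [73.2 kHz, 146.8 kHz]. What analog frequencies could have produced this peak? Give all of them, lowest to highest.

Frequencies that alias to 2.8 kHz are k·fs ± 2.8 kHz for integer k ≥ 0.
k=0: 2.8 kHz.
k=1: 53 kHz, 58.6 kHz.
k=2: 108.8 kHz, 114.4 kHz.
k=3: 164.6 kHz, 170.2 kHz.
Within [73.2 kHz, 146.8 kHz]: 108.8 kHz, 114.4 kHz.

108.8 kHz, 114.4 kHz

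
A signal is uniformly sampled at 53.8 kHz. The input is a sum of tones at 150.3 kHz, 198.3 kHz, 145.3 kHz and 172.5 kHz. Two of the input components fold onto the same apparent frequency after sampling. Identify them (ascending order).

150.3 kHz, 172.5 kHz

fs/2 = 26.9 kHz.
150.3 kHz mod fs = 42.7 kHz.
42.7 kHz > fs/2 = 26.9 kHz, folds to fs − 42.7 kHz = 11.1 kHz.
198.3 kHz mod fs = 36.9 kHz.
36.9 kHz > fs/2 = 26.9 kHz, folds to fs − 36.9 kHz = 16.9 kHz.
145.3 kHz mod fs = 37.7 kHz.
37.7 kHz > fs/2 = 26.9 kHz, folds to fs − 37.7 kHz = 16.1 kHz.
172.5 kHz mod fs = 11.1 kHz.
11.1 kHz ≤ fs/2 = 26.9 kHz, appears at 11.1 kHz.
150.3 kHz and 172.5 kHz both map to 11.1 kHz.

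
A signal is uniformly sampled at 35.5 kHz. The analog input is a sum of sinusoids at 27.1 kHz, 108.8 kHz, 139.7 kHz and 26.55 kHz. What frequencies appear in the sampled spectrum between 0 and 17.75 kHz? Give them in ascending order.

2.3 kHz, 8.4 kHz, 8.95 kHz

fs/2 = 17.75 kHz.
27.1 kHz > fs/2 = 17.75 kHz, folds to fs − 27.1 kHz = 8.4 kHz.
108.8 kHz mod fs = 2.3 kHz.
2.3 kHz ≤ fs/2 = 17.75 kHz, appears at 2.3 kHz.
139.7 kHz mod fs = 33.2 kHz.
33.2 kHz > fs/2 = 17.75 kHz, folds to fs − 33.2 kHz = 2.3 kHz.
26.55 kHz > fs/2 = 17.75 kHz, folds to fs − 26.55 kHz = 8.95 kHz.
Distinct values: {2.3 kHz, 8.4 kHz, 8.95 kHz}.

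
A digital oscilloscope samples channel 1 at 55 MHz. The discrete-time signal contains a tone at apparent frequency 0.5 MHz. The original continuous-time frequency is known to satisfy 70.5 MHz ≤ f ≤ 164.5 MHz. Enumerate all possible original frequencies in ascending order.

Frequencies that alias to 0.5 MHz are k·fs ± 0.5 MHz for integer k ≥ 0.
k=0: 0.5 MHz.
k=1: 54.5 MHz, 55.5 MHz.
k=2: 109.5 MHz, 110.5 MHz.
k=3: 164.5 MHz, 165.5 MHz.
k=4: 219.5 MHz, 220.5 MHz.
Within [70.5 MHz, 164.5 MHz]: 109.5 MHz, 110.5 MHz, 164.5 MHz.

109.5 MHz, 110.5 MHz, 164.5 MHz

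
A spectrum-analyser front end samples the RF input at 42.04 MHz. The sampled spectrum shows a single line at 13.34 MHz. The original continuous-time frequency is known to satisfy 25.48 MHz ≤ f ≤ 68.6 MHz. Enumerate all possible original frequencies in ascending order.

28.7 MHz, 55.38 MHz

Frequencies that alias to 13.34 MHz are k·fs ± 13.34 MHz for integer k ≥ 0.
k=0: 13.34 MHz.
k=1: 28.7 MHz, 55.38 MHz.
k=2: 70.74 MHz, 97.42 MHz.
Within [25.48 MHz, 68.6 MHz]: 28.7 MHz, 55.38 MHz.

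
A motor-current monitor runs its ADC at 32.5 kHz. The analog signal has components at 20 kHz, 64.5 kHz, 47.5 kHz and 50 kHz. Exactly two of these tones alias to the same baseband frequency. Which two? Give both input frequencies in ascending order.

47.5 kHz, 50 kHz

fs/2 = 16.25 kHz.
20 kHz > fs/2 = 16.25 kHz, folds to fs − 20 kHz = 12.5 kHz.
64.5 kHz mod fs = 32 kHz.
32 kHz > fs/2 = 16.25 kHz, folds to fs − 32 kHz = 0.5 kHz.
47.5 kHz mod fs = 15 kHz.
15 kHz ≤ fs/2 = 16.25 kHz, appears at 15 kHz.
50 kHz mod fs = 17.5 kHz.
17.5 kHz > fs/2 = 16.25 kHz, folds to fs − 17.5 kHz = 15 kHz.
47.5 kHz and 50 kHz both map to 15 kHz.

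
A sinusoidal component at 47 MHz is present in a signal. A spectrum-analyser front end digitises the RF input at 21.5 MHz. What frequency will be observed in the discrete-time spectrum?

4 MHz

47 MHz mod fs = 4 MHz.
4 MHz ≤ fs/2 = 10.75 MHz, appears at 4 MHz.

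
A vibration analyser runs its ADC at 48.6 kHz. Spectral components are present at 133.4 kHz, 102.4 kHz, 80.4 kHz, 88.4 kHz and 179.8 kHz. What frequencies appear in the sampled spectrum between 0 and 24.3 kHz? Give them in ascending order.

fs/2 = 24.3 kHz.
133.4 kHz mod fs = 36.2 kHz.
36.2 kHz > fs/2 = 24.3 kHz, folds to fs − 36.2 kHz = 12.4 kHz.
102.4 kHz mod fs = 5.2 kHz.
5.2 kHz ≤ fs/2 = 24.3 kHz, appears at 5.2 kHz.
80.4 kHz mod fs = 31.8 kHz.
31.8 kHz > fs/2 = 24.3 kHz, folds to fs − 31.8 kHz = 16.8 kHz.
88.4 kHz mod fs = 39.8 kHz.
39.8 kHz > fs/2 = 24.3 kHz, folds to fs − 39.8 kHz = 8.8 kHz.
179.8 kHz mod fs = 34 kHz.
34 kHz > fs/2 = 24.3 kHz, folds to fs − 34 kHz = 14.6 kHz.
Distinct values: {5.2 kHz, 8.8 kHz, 12.4 kHz, 14.6 kHz, 16.8 kHz}.

5.2 kHz, 8.8 kHz, 12.4 kHz, 14.6 kHz, 16.8 kHz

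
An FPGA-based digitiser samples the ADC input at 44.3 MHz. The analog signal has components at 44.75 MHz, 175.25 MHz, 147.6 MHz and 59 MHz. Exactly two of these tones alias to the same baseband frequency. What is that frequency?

fs/2 = 22.15 MHz.
44.75 MHz mod fs = 0.45 MHz.
0.45 MHz ≤ fs/2 = 22.15 MHz, appears at 0.45 MHz.
175.25 MHz mod fs = 42.35 MHz.
42.35 MHz > fs/2 = 22.15 MHz, folds to fs − 42.35 MHz = 1.95 MHz.
147.6 MHz mod fs = 14.7 MHz.
14.7 MHz ≤ fs/2 = 22.15 MHz, appears at 14.7 MHz.
59 MHz mod fs = 14.7 MHz.
14.7 MHz ≤ fs/2 = 22.15 MHz, appears at 14.7 MHz.
59 MHz and 147.6 MHz both map to 14.7 MHz.

14.7 MHz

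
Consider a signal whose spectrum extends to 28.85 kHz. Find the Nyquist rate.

Nyquist rate = 2 × 28.85 kHz = 57.7 kHz.

57.7 kHz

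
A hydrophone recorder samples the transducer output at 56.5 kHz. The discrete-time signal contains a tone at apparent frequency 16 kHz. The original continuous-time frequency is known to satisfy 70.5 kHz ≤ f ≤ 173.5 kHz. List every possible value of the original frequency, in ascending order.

Frequencies that alias to 16 kHz are k·fs ± 16 kHz for integer k ≥ 0.
k=0: 16 kHz.
k=1: 40.5 kHz, 72.5 kHz.
k=2: 97 kHz, 129 kHz.
k=3: 153.5 kHz, 185.5 kHz.
k=4: 210 kHz, 242 kHz.
Within [70.5 kHz, 173.5 kHz]: 72.5 kHz, 97 kHz, 129 kHz, 153.5 kHz.

72.5 kHz, 97 kHz, 129 kHz, 153.5 kHz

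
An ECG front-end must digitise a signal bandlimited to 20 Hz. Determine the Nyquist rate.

40 Hz

Nyquist rate = 2 × 20 Hz = 40 Hz.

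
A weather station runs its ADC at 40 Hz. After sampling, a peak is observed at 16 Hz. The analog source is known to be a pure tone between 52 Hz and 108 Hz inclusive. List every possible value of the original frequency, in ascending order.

Frequencies that alias to 16 Hz are k·fs ± 16 Hz for integer k ≥ 0.
k=0: 16 Hz.
k=1: 24 Hz, 56 Hz.
k=2: 64 Hz, 96 Hz.
k=3: 104 Hz, 136 Hz.
k=4: 144 Hz, 176 Hz.
Within [52 Hz, 108 Hz]: 56 Hz, 64 Hz, 96 Hz, 104 Hz.

56 Hz, 64 Hz, 96 Hz, 104 Hz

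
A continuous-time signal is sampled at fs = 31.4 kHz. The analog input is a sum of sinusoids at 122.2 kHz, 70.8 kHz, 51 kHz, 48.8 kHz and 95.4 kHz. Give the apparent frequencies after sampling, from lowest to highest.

fs/2 = 15.7 kHz.
122.2 kHz mod fs = 28 kHz.
28 kHz > fs/2 = 15.7 kHz, folds to fs − 28 kHz = 3.4 kHz.
70.8 kHz mod fs = 8 kHz.
8 kHz ≤ fs/2 = 15.7 kHz, appears at 8 kHz.
51 kHz mod fs = 19.6 kHz.
19.6 kHz > fs/2 = 15.7 kHz, folds to fs − 19.6 kHz = 11.8 kHz.
48.8 kHz mod fs = 17.4 kHz.
17.4 kHz > fs/2 = 15.7 kHz, folds to fs − 17.4 kHz = 14 kHz.
95.4 kHz mod fs = 1.2 kHz.
1.2 kHz ≤ fs/2 = 15.7 kHz, appears at 1.2 kHz.
Distinct values: {1.2 kHz, 3.4 kHz, 8 kHz, 11.8 kHz, 14 kHz}.

1.2 kHz, 3.4 kHz, 8 kHz, 11.8 kHz, 14 kHz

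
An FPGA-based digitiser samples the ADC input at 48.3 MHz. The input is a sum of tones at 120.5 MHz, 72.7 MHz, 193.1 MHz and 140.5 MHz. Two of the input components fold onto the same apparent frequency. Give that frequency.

fs/2 = 24.15 MHz.
120.5 MHz mod fs = 23.9 MHz.
23.9 MHz ≤ fs/2 = 24.15 MHz, appears at 23.9 MHz.
72.7 MHz mod fs = 24.4 MHz.
24.4 MHz > fs/2 = 24.15 MHz, folds to fs − 24.4 MHz = 23.9 MHz.
193.1 MHz mod fs = 48.2 MHz.
48.2 MHz > fs/2 = 24.15 MHz, folds to fs − 48.2 MHz = 0.1 MHz.
140.5 MHz mod fs = 43.9 MHz.
43.9 MHz > fs/2 = 24.15 MHz, folds to fs − 43.9 MHz = 4.4 MHz.
72.7 MHz and 120.5 MHz both map to 23.9 MHz.

23.9 MHz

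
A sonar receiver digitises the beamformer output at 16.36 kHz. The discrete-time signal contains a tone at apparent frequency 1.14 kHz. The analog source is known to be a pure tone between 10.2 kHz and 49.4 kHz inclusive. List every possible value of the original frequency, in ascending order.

Frequencies that alias to 1.14 kHz are k·fs ± 1.14 kHz for integer k ≥ 0.
k=0: 1.14 kHz.
k=1: 15.22 kHz, 17.5 kHz.
k=2: 31.58 kHz, 33.86 kHz.
k=3: 47.94 kHz, 50.22 kHz.
k=4: 64.3 kHz, 66.58 kHz.
Within [10.2 kHz, 49.4 kHz]: 15.22 kHz, 17.5 kHz, 31.58 kHz, 33.86 kHz, 47.94 kHz.

15.22 kHz, 17.5 kHz, 31.58 kHz, 33.86 kHz, 47.94 kHz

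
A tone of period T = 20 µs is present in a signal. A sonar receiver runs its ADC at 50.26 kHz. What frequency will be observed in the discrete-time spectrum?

0.26 kHz

T = 20 µs → f = 1/T = 50 kHz.
50 kHz > fs/2 = 25.13 kHz, folds to fs − 50 kHz = 0.26 kHz.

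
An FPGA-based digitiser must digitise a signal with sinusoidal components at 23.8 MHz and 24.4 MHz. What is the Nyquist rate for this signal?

Highest-frequency component: 24.4 MHz.
Nyquist rate = 2 × 24.4 MHz = 48.8 MHz.

48.8 MHz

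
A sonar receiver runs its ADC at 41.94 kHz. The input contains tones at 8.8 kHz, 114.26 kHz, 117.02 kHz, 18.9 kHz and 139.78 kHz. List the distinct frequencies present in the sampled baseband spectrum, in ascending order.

8.8 kHz, 11.56 kHz, 13.96 kHz, 18.9 kHz

fs/2 = 20.97 kHz.
8.8 kHz ≤ fs/2 = 20.97 kHz, passes unchanged.
114.26 kHz mod fs = 30.38 kHz.
30.38 kHz > fs/2 = 20.97 kHz, folds to fs − 30.38 kHz = 11.56 kHz.
117.02 kHz mod fs = 33.14 kHz.
33.14 kHz > fs/2 = 20.97 kHz, folds to fs − 33.14 kHz = 8.8 kHz.
18.9 kHz ≤ fs/2 = 20.97 kHz, passes unchanged.
139.78 kHz mod fs = 13.96 kHz.
13.96 kHz ≤ fs/2 = 20.97 kHz, appears at 13.96 kHz.
Distinct values: {8.8 kHz, 11.56 kHz, 13.96 kHz, 18.9 kHz}.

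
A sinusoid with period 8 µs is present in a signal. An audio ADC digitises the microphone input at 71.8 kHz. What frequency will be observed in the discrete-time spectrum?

18.6 kHz

T = 8 µs → f = 1/T = 125 kHz.
125 kHz mod fs = 53.2 kHz.
53.2 kHz > fs/2 = 35.9 kHz, folds to fs − 53.2 kHz = 18.6 kHz.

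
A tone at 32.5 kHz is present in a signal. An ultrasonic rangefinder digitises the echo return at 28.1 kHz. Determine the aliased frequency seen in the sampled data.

4.4 kHz

32.5 kHz mod fs = 4.4 kHz.
4.4 kHz ≤ fs/2 = 14.05 kHz, appears at 4.4 kHz.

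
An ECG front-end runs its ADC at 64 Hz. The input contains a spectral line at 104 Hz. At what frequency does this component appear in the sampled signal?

104 Hz mod fs = 40 Hz.
40 Hz > fs/2 = 32 Hz, folds to fs − 40 Hz = 24 Hz.

24 Hz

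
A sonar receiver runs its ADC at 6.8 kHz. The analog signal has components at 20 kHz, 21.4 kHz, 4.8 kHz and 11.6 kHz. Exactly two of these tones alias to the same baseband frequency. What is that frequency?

2 kHz

fs/2 = 3.4 kHz.
20 kHz mod fs = 6.4 kHz.
6.4 kHz > fs/2 = 3.4 kHz, folds to fs − 6.4 kHz = 0.4 kHz.
21.4 kHz mod fs = 1 kHz.
1 kHz ≤ fs/2 = 3.4 kHz, appears at 1 kHz.
4.8 kHz > fs/2 = 3.4 kHz, folds to fs − 4.8 kHz = 2 kHz.
11.6 kHz mod fs = 4.8 kHz.
4.8 kHz > fs/2 = 3.4 kHz, folds to fs − 4.8 kHz = 2 kHz.
4.8 kHz and 11.6 kHz both map to 2 kHz.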